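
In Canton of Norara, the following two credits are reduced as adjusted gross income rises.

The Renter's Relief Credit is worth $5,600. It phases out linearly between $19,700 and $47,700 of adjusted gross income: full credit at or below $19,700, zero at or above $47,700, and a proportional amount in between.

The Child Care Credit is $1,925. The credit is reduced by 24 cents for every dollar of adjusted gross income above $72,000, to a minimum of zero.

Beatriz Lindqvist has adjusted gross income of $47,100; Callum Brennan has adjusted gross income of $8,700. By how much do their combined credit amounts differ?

Beatriz ($47,100): Renter's Relief Credit: $47,100 is $27,400 into a $28,000 phase-out range, leaving 600/28,000 of the credit: $5,600 × 600/28,000 = $120. Child Care Credit: $47,100 is at or below the $72,000 threshold, so the full $1,925 applies. total $120 + $1,925 = $2,045
Callum ($8,700): Renter's Relief Credit: $8,700 is at or below the $19,700 threshold, so the full $5,600 applies. Child Care Credit: $8,700 is at or below the $72,000 threshold, so the full $1,925 applies. total $5,600 + $1,925 = $7,525
Difference: |$2,045 − $7,525| = $5,480.

$5,480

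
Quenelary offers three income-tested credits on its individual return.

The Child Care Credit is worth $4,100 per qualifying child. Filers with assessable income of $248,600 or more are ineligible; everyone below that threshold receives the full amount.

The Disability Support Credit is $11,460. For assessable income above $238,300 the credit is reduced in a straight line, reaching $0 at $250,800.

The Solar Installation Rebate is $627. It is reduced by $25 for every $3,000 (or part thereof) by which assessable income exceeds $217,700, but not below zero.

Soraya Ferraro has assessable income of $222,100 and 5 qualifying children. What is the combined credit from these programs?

Child Care Credit: base = 5 × $4,100 = $20,500. $222,100 is below the $248,600 cutoff, so the full $20,500 applies.
Disability Support Credit: $222,100 is at or below the $238,300 threshold, so the full $11,460 applies.
Solar Installation Rebate: income exceeds $217,700 by $4,400, which is 2 full-or-partial $3,000 increments; reduction = 2 × $25 = $50, leaving $577.
Total: $20,500 + $11,460 + $577 = $32,537.

$32,537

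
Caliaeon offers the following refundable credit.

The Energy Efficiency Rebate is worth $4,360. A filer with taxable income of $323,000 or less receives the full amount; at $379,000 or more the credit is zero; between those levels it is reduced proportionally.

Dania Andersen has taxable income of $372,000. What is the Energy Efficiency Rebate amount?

$545

Energy Efficiency Rebate: $372,000 is $49,000 into a $56,000 phase-out range, leaving 7,000/56,000 of the credit: $4,360 × 7,000/56,000 = $545.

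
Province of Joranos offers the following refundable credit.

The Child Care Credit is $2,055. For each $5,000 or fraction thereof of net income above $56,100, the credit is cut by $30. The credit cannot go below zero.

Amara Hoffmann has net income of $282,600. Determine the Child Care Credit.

Child Care Credit: income exceeds $56,100 by $226,500, which is 46 full-or-partial $5,000 increments; reduction = 46 × $30 = $1,380, leaving $675.

$675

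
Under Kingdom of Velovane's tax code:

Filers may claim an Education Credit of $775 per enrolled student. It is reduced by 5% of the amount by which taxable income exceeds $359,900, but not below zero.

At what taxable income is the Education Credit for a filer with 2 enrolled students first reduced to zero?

$390,900

Full credit = 2 × $775 = $1,550.
The credit falls by 5% of each dollar above $359,900, so it reaches zero when the excess is $1,550 / 5% = $31,000: income = $359,900 + $31,000 = $390,900.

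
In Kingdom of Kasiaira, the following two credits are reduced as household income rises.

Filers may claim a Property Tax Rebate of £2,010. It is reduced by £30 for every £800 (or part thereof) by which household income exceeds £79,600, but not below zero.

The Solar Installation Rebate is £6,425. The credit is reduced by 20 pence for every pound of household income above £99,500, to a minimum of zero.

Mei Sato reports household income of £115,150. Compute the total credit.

Property Tax Rebate: income exceeds £79,600 by £35,550, which is 45 full-or-partial £800 increments; reduction = 45 × £30 = £1,350, leaving £660.
Solar Installation Rebate: 20% of the £15,650 excess over £99,500 is £3,130; credit = £6,425 − £3,130 = £3,295.
Total: £660 + £3,295 = £3,955.

£3,955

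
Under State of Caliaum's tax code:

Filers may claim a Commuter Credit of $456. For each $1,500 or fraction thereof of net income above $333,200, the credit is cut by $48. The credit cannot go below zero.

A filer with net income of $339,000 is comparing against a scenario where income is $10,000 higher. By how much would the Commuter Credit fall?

$264

At $339,000 — income exceeds $333,200 by $5,800, which is 4 full-or-partial $1,500 increments; reduction = 4 × $48 = $192, leaving $264.
At $349,000 — income exceeds $333,200 by $15,800 → 11 increments × $48 = $528 ≥ base, so the credit is $0.
Lost: $264 − $0 = $264.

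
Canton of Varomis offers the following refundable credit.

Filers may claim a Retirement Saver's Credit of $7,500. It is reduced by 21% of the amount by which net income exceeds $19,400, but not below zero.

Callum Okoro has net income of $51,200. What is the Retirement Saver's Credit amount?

Retirement Saver's Credit: 21% of the $31,800 excess over $19,400 is $6,678; credit = $7,500 − $6,678 = $822.

$822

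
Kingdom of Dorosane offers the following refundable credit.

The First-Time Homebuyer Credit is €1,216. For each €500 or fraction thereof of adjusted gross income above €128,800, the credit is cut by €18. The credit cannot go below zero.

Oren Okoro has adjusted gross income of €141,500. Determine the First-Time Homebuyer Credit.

€748

First-Time Homebuyer Credit: income exceeds €128,800 by €12,700, which is 26 full-or-partial €500 increments; reduction = 26 × €18 = €468, leaving €748.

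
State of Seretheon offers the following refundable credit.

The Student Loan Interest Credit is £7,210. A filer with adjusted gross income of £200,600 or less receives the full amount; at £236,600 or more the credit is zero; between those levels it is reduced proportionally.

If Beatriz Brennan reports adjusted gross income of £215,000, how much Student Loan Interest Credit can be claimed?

£4,326

Student Loan Interest Credit: £215,000 is £14,400 into a £36,000 phase-out range, leaving 21,600/36,000 of the credit: £7,210 × 21,600/36,000 = £4,326.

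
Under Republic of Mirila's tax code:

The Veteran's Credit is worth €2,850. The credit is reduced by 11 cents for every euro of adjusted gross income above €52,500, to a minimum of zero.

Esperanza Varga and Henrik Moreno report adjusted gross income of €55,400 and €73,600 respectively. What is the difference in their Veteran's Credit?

Esperanza (€55,400): Veteran's Credit: 11% of the €2,900 excess over €52,500 is €319; credit = €2,850 − €319 = €2,531.
Henrik (€73,600): Veteran's Credit: 11% of the €21,100 excess over €52,500 is €2,321; credit = €2,850 − €2,321 = €529.
Difference: |€2,531 − €529| = €2,002.

€2,002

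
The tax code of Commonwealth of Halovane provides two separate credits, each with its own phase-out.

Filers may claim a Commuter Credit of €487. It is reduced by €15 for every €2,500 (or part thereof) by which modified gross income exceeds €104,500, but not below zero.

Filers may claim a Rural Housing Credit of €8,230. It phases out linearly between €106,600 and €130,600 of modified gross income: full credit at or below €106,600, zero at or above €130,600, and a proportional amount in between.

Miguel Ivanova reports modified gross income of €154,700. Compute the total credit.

€172

Commuter Credit: income exceeds €104,500 by €50,200, which is 21 full-or-partial €2,500 increments; reduction = 21 × €15 = €315, leaving €172.
Rural Housing Credit: €154,700 is at or above €130,600, so the credit is €0.
Total: €172 + €0 = €172.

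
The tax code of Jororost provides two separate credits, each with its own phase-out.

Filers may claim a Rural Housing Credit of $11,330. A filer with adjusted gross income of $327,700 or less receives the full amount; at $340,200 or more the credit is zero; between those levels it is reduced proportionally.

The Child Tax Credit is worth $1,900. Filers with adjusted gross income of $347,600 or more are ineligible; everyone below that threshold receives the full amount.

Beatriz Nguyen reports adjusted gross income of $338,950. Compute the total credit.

Rural Housing Credit: $338,950 is $11,250 into a $12,500 phase-out range, leaving 1,250/12,500 of the credit: $11,330 × 1,250/12,500 = $1,133.
Child Tax Credit: $338,950 is below the $347,600 cutoff, so the full $1,900 applies.
Total: $1,133 + $1,900 = $3,033.

$3,033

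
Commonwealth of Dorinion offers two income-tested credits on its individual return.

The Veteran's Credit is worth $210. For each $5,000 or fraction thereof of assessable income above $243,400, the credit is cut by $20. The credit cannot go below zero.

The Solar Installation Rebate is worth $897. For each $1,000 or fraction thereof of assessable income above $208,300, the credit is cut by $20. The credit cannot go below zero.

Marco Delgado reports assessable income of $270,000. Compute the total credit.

Veteran's Credit: income exceeds $243,400 by $26,600, which is 6 full-or-partial $5,000 increments; reduction = 6 × $20 = $120, leaving $90.
Solar Installation Rebate: income exceeds $208,300 by $61,700 → 62 increments × $20 = $1,240 ≥ base, so the credit is $0.
Total: $90 + $0 = $90.

$90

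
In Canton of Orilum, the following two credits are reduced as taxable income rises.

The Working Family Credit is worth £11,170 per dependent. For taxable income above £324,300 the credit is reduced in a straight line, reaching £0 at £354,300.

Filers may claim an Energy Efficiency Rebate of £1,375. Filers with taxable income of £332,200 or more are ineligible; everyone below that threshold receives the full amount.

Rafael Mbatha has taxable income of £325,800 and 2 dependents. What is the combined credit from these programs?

£22,598

Working Family Credit: base = 2 × £11,170 = £22,340. £325,800 is £1,500 into a £30,000 phase-out range, leaving 28,500/30,000 of the credit: £22,340 × 28,500/30,000 = £21,223.
Energy Efficiency Rebate: £325,800 is below the £332,200 cutoff, so the full £1,375 applies.
Total: £21,223 + £1,375 = £22,598.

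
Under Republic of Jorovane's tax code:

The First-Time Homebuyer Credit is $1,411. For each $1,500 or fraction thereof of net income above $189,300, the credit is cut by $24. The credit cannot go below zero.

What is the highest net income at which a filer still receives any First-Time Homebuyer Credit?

After 58 increments the reduction is 58 × $24 = $1,392, leaving $19; one more increment wipes it out. Increment 58 ends at excess 58 × $1,500 = $87,000, so the highest qualifying income is $189,300 + $87,000 = $276,300.

$276,300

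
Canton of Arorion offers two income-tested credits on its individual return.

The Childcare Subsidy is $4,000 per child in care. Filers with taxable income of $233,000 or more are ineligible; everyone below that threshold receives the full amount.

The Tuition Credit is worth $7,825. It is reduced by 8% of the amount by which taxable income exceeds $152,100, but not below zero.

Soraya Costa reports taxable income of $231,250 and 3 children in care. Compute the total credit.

Childcare Subsidy: base = 3 × $4,000 = $12,000. $231,250 is below the $233,000 cutoff, so the full $12,000 applies.
Tuition Credit: 8% of the $79,150 excess over $152,100 is $6,332; credit = $7,825 − $6,332 = $1,493.
Total: $12,000 + $1,493 = $13,493.

$13,493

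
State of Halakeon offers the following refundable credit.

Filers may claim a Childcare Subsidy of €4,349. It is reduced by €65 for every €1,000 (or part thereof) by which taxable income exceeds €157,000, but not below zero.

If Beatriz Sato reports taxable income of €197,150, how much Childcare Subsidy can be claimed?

€1,684

Childcare Subsidy: income exceeds €157,000 by €40,150, which is 41 full-or-partial €1,000 increments; reduction = 41 × €65 = €2,665, leaving €1,684.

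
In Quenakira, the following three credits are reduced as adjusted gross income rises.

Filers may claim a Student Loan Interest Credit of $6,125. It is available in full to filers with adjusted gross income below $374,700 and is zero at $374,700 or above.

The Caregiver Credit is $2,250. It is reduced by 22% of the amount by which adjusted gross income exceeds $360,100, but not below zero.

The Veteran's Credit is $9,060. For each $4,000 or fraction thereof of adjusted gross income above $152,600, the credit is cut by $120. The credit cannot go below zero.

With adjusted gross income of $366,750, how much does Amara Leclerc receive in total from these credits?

Student Loan Interest Credit: $366,750 is below the $374,700 cutoff, so the full $6,125 applies.
Caregiver Credit: 22% of the $6,650 excess over $360,100 is $1,463; credit = $2,250 − $1,463 = $787.
Veteran's Credit: income exceeds $152,600 by $214,150, which is 54 full-or-partial $4,000 increments; reduction = 54 × $120 = $6,480, leaving $2,580.
Total: $6,125 + $787 + $2,580 = $9,492.

$9,492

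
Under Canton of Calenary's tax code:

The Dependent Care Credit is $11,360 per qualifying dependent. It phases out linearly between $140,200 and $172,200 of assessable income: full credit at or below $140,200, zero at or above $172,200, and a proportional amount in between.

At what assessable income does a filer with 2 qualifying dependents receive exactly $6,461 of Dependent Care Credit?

Full credit = 2 × $11,360 = $22,720.
$6,461 is 6,461/22,720 of the full $22,720, so 16,259/22,720 of the $32,000 range has been used: income = $140,200 + $32,000 × 16,259/22,720 = $163,100.

$163,100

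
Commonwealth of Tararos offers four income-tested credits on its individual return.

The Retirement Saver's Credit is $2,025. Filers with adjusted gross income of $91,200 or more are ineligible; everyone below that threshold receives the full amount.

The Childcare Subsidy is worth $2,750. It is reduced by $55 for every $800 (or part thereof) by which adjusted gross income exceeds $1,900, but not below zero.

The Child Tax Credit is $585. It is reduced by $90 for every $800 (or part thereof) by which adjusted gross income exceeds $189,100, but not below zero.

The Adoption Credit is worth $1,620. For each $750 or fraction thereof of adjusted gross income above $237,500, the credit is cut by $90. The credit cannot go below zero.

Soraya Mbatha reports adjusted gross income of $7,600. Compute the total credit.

Retirement Saver's Credit: $7,600 is below the $91,200 cutoff, so the full $2,025 applies.
Childcare Subsidy: income exceeds $1,900 by $5,700, which is 8 full-or-partial $800 increments; reduction = 8 × $55 = $440, leaving $2,310.
Child Tax Credit: $7,600 is at or below the $189,100 threshold, so the full $585 applies.
Adoption Credit: $7,600 is at or below the $237,500 threshold, so the full $1,620 applies.
Total: $2,025 + $2,310 + $585 + $1,620 = $6,540.

$6,540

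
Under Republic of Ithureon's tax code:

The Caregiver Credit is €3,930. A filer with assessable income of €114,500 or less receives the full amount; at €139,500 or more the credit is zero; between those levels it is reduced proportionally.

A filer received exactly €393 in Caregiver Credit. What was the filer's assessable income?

€137,000

€393 is 393/3,930 of the full €3,930, so 3,537/3,930 of the €25,000 range has been used: income = €114,500 + €25,000 × 3,537/3,930 = €137,000.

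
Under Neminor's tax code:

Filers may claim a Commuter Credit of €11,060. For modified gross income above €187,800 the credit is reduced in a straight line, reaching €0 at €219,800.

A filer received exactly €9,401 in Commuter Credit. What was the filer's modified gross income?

€9,401 is 9,401/11,060 of the full €11,060, so 1,659/11,060 of the €32,000 range has been used: income = €187,800 + €32,000 × 1,659/11,060 = €192,600.

€192,600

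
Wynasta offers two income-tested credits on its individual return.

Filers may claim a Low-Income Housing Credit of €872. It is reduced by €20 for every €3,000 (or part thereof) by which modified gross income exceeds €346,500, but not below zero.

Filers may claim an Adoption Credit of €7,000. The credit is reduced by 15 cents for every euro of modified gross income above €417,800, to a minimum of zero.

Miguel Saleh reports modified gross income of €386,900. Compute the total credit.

Low-Income Housing Credit: income exceeds €346,500 by €40,400, which is 14 full-or-partial €3,000 increments; reduction = 14 × €20 = €280, leaving €592.
Adoption Credit: €386,900 is at or below the €417,800 threshold, so the full €7,000 applies.
Total: €592 + €7,000 = €7,592.

€7,592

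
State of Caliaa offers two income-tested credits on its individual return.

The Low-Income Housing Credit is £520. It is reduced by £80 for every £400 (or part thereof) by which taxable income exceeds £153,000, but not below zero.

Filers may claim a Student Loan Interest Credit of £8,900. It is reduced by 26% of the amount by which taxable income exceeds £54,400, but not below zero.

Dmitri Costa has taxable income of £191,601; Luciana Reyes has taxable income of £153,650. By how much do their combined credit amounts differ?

£360

Dmitri (£191,601): Low-Income Housing Credit: income exceeds £153,000 by £38,601 → 97 increments × £80 = £7,760 ≥ base, so the credit is £0. Student Loan Interest Credit: 26% of the £137,201 excess over £54,400 is £35,672.26 ≥ base, so the credit is £0. total £0 + £0 = £0
Luciana (£153,650): Low-Income Housing Credit: income exceeds £153,000 by £650, which is 2 full-or-partial £400 increments; reduction = 2 × £80 = £160, leaving £360. Student Loan Interest Credit: 26% of the £99,250 excess over £54,400 is £25,805 ≥ base, so the credit is £0. total £360 + £0 = £360
Difference: |£0 − £360| = £360.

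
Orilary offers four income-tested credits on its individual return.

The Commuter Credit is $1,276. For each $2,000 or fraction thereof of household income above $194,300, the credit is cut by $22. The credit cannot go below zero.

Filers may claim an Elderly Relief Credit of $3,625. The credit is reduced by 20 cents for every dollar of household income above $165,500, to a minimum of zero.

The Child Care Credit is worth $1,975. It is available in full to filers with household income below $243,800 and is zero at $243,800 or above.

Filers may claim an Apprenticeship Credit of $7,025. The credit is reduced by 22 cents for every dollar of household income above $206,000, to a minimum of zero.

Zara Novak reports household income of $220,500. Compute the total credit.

$6,778

Commuter Credit: income exceeds $194,300 by $26,200, which is 14 full-or-partial $2,000 increments; reduction = 14 × $22 = $308, leaving $968.
Elderly Relief Credit: 20% of the $55,000 excess over $165,500 is $11,000 ≥ base, so the credit is $0.
Child Care Credit: $220,500 is below the $243,800 cutoff, so the full $1,975 applies.
Apprenticeship Credit: 22% of the $14,500 excess over $206,000 is $3,190; credit = $7,025 − $3,190 = $3,835.
Total: $968 + $0 + $1,975 + $3,835 = $6,778.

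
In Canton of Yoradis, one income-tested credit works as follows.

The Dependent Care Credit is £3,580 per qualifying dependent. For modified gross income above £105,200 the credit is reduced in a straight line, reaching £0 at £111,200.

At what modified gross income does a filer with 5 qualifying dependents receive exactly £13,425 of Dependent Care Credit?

Full credit = 5 × £3,580 = £17,900.
£13,425 is 13,425/17,900 of the full £17,900, so 4,475/17,900 of the £6,000 range has been used: income = £105,200 + £6,000 × 4,475/17,900 = £106,700.

£106,700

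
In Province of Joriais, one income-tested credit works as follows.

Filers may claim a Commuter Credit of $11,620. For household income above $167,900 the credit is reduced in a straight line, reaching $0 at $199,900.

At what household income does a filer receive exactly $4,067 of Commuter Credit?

$4,067 is 4,067/11,620 of the full $11,620, so 7,553/11,620 of the $32,000 range has been used: income = $167,900 + $32,000 × 7,553/11,620 = $188,700.

$188,700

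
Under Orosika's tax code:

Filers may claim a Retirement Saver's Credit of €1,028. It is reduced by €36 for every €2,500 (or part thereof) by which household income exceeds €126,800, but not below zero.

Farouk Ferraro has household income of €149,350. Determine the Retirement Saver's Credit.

€668

Retirement Saver's Credit: income exceeds €126,800 by €22,550, which is 10 full-or-partial €2,500 increments; reduction = 10 × €36 = €360, leaving €668.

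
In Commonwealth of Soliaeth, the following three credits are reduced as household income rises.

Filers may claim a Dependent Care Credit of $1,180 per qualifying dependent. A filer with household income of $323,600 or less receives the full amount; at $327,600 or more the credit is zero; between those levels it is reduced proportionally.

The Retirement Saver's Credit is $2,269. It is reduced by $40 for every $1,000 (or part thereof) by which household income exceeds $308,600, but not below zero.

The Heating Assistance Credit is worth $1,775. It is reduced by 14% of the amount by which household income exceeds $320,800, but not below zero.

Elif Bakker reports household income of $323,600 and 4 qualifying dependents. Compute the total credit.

Dependent Care Credit: base = 4 × $1,180 = $4,720. $323,600 is at or below the $323,600 threshold, so the full $4,720 applies.
Retirement Saver's Credit: income exceeds $308,600 by $15,000, which is 15 full-or-partial $1,000 increments; reduction = 15 × $40 = $600, leaving $1,669.
Heating Assistance Credit: 14% of the $2,800 excess over $320,800 is $392; credit = $1,775 − $392 = $1,383.
Total: $4,720 + $1,669 + $1,383 = $7,772.

$7,772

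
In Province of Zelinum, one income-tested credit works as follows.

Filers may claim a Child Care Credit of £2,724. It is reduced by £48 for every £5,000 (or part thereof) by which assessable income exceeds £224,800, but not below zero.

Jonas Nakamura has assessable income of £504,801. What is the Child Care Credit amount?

Child Care Credit: income exceeds £224,800 by £280,001 → 57 increments × £48 = £2,736 ≥ base, so the credit is £0.

£0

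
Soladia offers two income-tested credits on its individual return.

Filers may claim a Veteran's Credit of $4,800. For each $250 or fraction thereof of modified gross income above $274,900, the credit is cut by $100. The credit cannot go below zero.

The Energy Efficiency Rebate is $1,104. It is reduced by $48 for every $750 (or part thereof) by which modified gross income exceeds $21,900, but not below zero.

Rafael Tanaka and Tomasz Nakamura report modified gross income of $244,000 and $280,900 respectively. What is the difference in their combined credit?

Rafael ($244,000): Veteran's Credit: $244,000 is at or below the $274,900 threshold, so the full $4,800 applies. Energy Efficiency Rebate: income exceeds $21,900 by $222,100 → 297 increments × $48 = $14,256 ≥ base, so the credit is $0. total $4,800 + $0 = $4,800
Tomasz ($280,900): Veteran's Credit: income exceeds $274,900 by $6,000, which is 24 full-or-partial $250 increments; reduction = 24 × $100 = $2,400, leaving $2,400. Energy Efficiency Rebate: income exceeds $21,900 by $259,000 → 346 increments × $48 = $16,608 ≥ base, so the credit is $0. total $2,400 + $0 = $2,400
Difference: |$4,800 − $2,400| = $2,400.

$2,400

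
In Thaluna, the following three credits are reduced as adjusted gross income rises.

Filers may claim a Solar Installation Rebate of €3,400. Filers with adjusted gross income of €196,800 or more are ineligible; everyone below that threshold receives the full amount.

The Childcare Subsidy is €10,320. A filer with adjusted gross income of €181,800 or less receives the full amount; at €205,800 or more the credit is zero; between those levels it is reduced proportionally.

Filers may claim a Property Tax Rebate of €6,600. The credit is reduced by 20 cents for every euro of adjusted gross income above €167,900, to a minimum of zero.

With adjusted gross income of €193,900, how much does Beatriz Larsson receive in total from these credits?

Solar Installation Rebate: €193,900 is below the €196,800 cutoff, so the full €3,400 applies.
Childcare Subsidy: €193,900 is €12,100 into a €24,000 phase-out range, leaving 11,900/24,000 of the credit: €10,320 × 11,900/24,000 = €5,117.
Property Tax Rebate: 20% of the €26,000 excess over €167,900 is €5,200; credit = €6,600 − €5,200 = €1,400.
Total: €3,400 + €5,117 + €1,400 = €9,917.

€9,917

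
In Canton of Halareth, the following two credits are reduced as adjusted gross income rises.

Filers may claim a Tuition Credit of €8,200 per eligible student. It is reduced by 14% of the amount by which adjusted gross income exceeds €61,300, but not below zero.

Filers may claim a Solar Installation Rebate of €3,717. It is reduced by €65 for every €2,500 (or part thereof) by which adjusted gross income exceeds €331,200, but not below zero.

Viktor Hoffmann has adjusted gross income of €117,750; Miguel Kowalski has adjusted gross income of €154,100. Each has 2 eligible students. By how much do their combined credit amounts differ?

€5,089

Viktor (€117,750): Tuition Credit: base = 2 × €8,200 = €16,400. 14% of the €56,450 excess over €61,300 is €7,903; credit = €16,400 − €7,903 = €8,497. Solar Installation Rebate: €117,750 is at or below the €331,200 threshold, so the full €3,717 applies. total €8,497 + €3,717 = €12,214
Miguel (€154,100): Tuition Credit: base = 2 × €8,200 = €16,400. 14% of the €92,800 excess over €61,300 is €12,992; credit = €16,400 − €12,992 = €3,408. Solar Installation Rebate: €154,100 is at or below the €331,200 threshold, so the full €3,717 applies. total €3,408 + €3,717 = €7,125
Difference: |€12,214 − €7,125| = €5,089.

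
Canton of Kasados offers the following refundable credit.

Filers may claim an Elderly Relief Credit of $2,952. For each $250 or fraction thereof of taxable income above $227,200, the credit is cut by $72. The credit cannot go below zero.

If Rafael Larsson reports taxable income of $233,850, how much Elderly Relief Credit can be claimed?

Elderly Relief Credit: income exceeds $227,200 by $6,650, which is 27 full-or-partial $250 increments; reduction = 27 × $72 = $1,944, leaving $1,008.

$1,008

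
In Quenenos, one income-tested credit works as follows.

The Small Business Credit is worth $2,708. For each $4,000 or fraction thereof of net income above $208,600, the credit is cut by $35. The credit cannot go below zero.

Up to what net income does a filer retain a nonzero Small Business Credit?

After 77 increments the reduction is 77 × $35 = $2,695, leaving $13; one more increment wipes it out. Increment 77 ends at excess 77 × $4,000 = $308,000, so the highest qualifying income is $208,600 + $308,000 = $516,600.

$516,600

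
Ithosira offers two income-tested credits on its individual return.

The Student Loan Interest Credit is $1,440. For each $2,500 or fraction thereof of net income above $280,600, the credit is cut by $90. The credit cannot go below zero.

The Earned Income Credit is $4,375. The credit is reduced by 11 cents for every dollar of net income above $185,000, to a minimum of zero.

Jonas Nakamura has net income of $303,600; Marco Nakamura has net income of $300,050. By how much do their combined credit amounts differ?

Jonas ($303,600): Student Loan Interest Credit: income exceeds $280,600 by $23,000, which is 10 full-or-partial $2,500 increments; reduction = 10 × $90 = $900, leaving $540. Earned Income Credit: 11% of the $118,600 excess over $185,000 is $13,046 ≥ base, so the credit is $0. total $540 + $0 = $540
Marco ($300,050): Student Loan Interest Credit: income exceeds $280,600 by $19,450, which is 8 full-or-partial $2,500 increments; reduction = 8 × $90 = $720, leaving $720. Earned Income Credit: 11% of the $115,050 excess over $185,000 is $12,655.50 ≥ base, so the credit is $0. total $720 + $0 = $720
Difference: |$540 − $720| = $180.

$180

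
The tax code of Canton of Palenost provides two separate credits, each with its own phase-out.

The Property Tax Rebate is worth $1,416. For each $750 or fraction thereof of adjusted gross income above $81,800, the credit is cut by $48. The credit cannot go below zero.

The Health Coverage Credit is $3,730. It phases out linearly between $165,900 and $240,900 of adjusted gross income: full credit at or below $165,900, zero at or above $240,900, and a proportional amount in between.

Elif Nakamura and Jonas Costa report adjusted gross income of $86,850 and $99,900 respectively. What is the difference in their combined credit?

Elif ($86,850): Property Tax Rebate: income exceeds $81,800 by $5,050, which is 7 full-or-partial $750 increments; reduction = 7 × $48 = $336, leaving $1,080. Health Coverage Credit: $86,850 is at or below the $165,900 threshold, so the full $3,730 applies. total $1,080 + $3,730 = $4,810
Jonas ($99,900): Property Tax Rebate: income exceeds $81,800 by $18,100, which is 25 full-or-partial $750 increments; reduction = 25 × $48 = $1,200, leaving $216. Health Coverage Credit: $99,900 is at or below the $165,900 threshold, so the full $3,730 applies. total $216 + $3,730 = $3,946
Difference: |$4,810 − $3,946| = $864.

$864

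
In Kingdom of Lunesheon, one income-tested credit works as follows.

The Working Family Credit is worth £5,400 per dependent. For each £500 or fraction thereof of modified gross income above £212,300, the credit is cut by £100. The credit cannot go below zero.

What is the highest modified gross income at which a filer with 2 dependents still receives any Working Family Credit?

£265,800

Full credit = 2 × £5,400 = £10,800.
After 107 increments the reduction is 107 × £100 = £10,700, leaving £100; one more increment wipes it out. Increment 107 ends at excess 107 × £500 = £53,500, so the highest qualifying income is £212,300 + £53,500 = £265,800.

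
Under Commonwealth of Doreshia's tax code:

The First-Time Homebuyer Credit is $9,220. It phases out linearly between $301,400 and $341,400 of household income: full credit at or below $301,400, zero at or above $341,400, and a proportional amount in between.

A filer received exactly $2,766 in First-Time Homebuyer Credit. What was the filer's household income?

$2,766 is 2,766/9,220 of the full $9,220, so 6,454/9,220 of the $40,000 range has been used: income = $301,400 + $40,000 × 6,454/9,220 = $329,400.

$329,400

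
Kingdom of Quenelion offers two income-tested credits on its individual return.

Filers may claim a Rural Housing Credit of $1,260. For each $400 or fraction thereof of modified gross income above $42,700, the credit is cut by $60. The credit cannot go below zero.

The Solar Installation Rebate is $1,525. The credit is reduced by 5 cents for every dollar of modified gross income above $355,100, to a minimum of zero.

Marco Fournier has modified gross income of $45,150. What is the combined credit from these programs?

Rural Housing Credit: income exceeds $42,700 by $2,450, which is 7 full-or-partial $400 increments; reduction = 7 × $60 = $420, leaving $840.
Solar Installation Rebate: $45,150 is at or below the $355,100 threshold, so the full $1,525 applies.
Total: $840 + $1,525 = $2,365.

$2,365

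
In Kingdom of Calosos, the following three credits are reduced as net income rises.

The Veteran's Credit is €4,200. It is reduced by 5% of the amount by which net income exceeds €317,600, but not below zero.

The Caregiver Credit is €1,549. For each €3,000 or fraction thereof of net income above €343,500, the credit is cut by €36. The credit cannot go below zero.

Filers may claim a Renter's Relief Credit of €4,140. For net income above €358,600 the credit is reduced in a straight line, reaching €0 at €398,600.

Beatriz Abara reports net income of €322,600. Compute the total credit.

Veteran's Credit: 5% of the €5,000 excess over €317,600 is €250; credit = €4,200 − €250 = €3,950.
Caregiver Credit: €322,600 is at or below the €343,500 threshold, so the full €1,549 applies.
Renter's Relief Credit: €322,600 is at or below the €358,600 threshold, so the full €4,140 applies.
Total: €3,950 + €1,549 + €4,140 = €9,639.

€9,639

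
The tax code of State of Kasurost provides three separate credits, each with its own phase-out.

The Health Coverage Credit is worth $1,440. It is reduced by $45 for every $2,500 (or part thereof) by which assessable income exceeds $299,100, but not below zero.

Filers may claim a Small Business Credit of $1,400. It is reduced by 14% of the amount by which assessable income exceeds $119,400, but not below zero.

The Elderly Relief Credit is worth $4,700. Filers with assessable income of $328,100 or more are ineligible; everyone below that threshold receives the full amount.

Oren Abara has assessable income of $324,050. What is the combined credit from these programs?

Health Coverage Credit: income exceeds $299,100 by $24,950, which is 10 full-or-partial $2,500 increments; reduction = 10 × $45 = $450, leaving $990.
Small Business Credit: 14% of the $204,650 excess over $119,400 is $28,651 ≥ base, so the credit is $0.
Elderly Relief Credit: $324,050 is below the $328,100 cutoff, so the full $4,700 applies.
Total: $990 + $0 + $4,700 = $5,690.

$5,690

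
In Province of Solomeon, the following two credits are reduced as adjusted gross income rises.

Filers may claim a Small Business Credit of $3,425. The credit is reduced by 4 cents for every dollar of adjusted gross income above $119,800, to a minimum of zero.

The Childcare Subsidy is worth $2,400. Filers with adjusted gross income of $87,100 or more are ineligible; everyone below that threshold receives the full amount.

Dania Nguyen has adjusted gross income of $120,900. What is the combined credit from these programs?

Small Business Credit: 4% of the $1,100 excess over $119,800 is $44; credit = $3,425 − $44 = $3,381.
Childcare Subsidy: $120,900 meets or exceeds the $87,100 cutoff, so the credit is $0.
Total: $3,381 + $0 = $3,381.

$3,381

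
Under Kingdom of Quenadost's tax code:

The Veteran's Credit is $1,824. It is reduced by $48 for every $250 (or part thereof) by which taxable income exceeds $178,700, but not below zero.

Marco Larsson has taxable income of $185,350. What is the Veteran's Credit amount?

$528

Veteran's Credit: income exceeds $178,700 by $6,650, which is 27 full-or-partial $250 increments; reduction = 27 × $48 = $1,296, leaving $528.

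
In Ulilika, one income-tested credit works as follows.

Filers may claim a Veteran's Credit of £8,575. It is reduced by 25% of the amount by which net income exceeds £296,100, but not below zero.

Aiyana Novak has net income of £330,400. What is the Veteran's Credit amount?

Veteran's Credit: 25% of the £34,300 excess over £296,100 is £8,575 ≥ base, so the credit is £0.

£0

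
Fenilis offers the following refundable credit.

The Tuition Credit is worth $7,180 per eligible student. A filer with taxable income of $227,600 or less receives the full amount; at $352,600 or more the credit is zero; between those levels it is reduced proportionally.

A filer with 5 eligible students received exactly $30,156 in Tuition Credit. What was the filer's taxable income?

$247,600

Full credit = 5 × $7,180 = $35,900.
$30,156 is 30,156/35,900 of the full $35,900, so 5,744/35,900 of the $125,000 range has been used: income = $227,600 + $125,000 × 5,744/35,900 = $247,600.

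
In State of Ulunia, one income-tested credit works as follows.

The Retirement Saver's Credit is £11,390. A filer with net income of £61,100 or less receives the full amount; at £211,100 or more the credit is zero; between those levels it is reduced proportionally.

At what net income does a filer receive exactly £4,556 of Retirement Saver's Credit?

£151,100

£4,556 is 4,556/11,390 of the full £11,390, so 6,834/11,390 of the £150,000 range has been used: income = £61,100 + £150,000 × 6,834/11,390 = £151,100.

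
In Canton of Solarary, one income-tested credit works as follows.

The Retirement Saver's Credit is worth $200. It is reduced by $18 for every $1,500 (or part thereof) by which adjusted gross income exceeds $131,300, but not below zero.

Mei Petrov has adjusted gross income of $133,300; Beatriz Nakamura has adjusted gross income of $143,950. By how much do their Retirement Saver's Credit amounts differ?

Mei ($133,300): Retirement Saver's Credit: income exceeds $131,300 by $2,000, which is 2 full-or-partial $1,500 increments; reduction = 2 × $18 = $36, leaving $164.
Beatriz ($143,950): Retirement Saver's Credit: income exceeds $131,300 by $12,650, which is 9 full-or-partial $1,500 increments; reduction = 9 × $18 = $162, leaving $38.
Difference: |$164 − $38| = $126.

$126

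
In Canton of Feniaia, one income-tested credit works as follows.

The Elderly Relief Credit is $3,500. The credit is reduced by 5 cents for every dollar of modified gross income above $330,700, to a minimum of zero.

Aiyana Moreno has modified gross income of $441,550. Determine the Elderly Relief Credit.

$0

Elderly Relief Credit: 5% of the $110,850 excess over $330,700 is $5,542.50 ≥ base, so the credit is $0.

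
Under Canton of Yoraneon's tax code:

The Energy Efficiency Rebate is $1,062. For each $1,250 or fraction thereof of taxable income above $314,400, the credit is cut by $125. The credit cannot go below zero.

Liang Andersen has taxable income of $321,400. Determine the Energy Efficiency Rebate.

$312

Energy Efficiency Rebate: income exceeds $314,400 by $7,000, which is 6 full-or-partial $1,250 increments; reduction = 6 × $125 = $750, leaving $312.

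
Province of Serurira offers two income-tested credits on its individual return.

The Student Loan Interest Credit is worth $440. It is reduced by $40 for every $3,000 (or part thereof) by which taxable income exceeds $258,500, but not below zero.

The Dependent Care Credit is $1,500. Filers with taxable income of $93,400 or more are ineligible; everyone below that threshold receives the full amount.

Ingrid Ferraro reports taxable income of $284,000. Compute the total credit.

$80

Student Loan Interest Credit: income exceeds $258,500 by $25,500, which is 9 full-or-partial $3,000 increments; reduction = 9 × $40 = $360, leaving $80.
Dependent Care Credit: $284,000 meets or exceeds the $93,400 cutoff, so the credit is $0.
Total: $80 + $0 = $80.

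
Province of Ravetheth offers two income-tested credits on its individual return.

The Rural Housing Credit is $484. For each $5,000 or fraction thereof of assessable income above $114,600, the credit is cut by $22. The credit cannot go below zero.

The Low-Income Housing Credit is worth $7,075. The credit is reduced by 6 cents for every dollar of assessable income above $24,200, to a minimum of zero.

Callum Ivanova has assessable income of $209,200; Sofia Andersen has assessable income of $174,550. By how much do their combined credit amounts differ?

$154

Callum ($209,200): Rural Housing Credit: income exceeds $114,600 by $94,600, which is 19 full-or-partial $5,000 increments; reduction = 19 × $22 = $418, leaving $66. Low-Income Housing Credit: 6% of the $185,000 excess over $24,200 is $11,100 ≥ base, so the credit is $0. total $66 + $0 = $66
Sofia ($174,550): Rural Housing Credit: income exceeds $114,600 by $59,950, which is 12 full-or-partial $5,000 increments; reduction = 12 × $22 = $264, leaving $220. Low-Income Housing Credit: 6% of the $150,350 excess over $24,200 is $9,021 ≥ base, so the credit is $0. total $220 + $0 = $220
Difference: |$66 − $220| = $154.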